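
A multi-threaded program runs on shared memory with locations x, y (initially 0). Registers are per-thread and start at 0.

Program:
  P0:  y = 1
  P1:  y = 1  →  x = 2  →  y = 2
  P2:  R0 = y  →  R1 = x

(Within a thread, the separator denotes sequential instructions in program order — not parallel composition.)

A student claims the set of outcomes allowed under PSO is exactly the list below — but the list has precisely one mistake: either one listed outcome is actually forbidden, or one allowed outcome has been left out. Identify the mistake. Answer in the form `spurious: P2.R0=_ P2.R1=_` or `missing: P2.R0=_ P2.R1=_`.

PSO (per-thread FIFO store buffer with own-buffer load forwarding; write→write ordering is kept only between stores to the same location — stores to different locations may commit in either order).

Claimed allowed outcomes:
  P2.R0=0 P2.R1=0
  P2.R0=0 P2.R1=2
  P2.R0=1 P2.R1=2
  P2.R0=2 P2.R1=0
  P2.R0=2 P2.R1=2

outcome vector order: (P2.R0,P2.R1)
PSO: 6 outcomes — {<0 0>; <0 2>; <1 0>; <1 2>; <2 0>; <2 2>}
PSO∖claimed = {<1 0>}

missing: P2.R0=1 P2.R1=0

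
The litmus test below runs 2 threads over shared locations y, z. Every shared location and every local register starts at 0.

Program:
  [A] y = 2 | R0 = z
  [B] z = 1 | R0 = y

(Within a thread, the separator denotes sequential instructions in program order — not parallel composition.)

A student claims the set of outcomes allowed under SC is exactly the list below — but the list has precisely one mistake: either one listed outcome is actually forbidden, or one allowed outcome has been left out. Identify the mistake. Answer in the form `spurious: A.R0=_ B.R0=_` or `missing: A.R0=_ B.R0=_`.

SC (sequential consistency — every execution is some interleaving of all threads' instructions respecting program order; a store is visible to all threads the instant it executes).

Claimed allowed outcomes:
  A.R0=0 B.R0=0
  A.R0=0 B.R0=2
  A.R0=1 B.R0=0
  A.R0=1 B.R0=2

spurious: A.R0=0 B.R0=0

outcome vector order: (A.R0,B.R0)
under SC → <0 2>, <1 0>, <1 2>
claimed∖SC = {<0 0>}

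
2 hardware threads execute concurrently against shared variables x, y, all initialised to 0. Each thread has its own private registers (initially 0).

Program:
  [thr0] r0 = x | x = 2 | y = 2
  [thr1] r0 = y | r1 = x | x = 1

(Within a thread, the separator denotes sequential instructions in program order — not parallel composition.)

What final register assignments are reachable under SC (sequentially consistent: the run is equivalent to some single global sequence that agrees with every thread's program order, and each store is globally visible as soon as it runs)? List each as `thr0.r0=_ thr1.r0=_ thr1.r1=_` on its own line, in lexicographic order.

outcome vector order: (thr0.r0,thr1.r0,thr1.r1)
|SC outcomes| = 4

thr0.r0=0 thr1.r0=0 thr1.r1=0
thr0.r0=0 thr1.r0=0 thr1.r1=2
thr0.r0=0 thr1.r0=2 thr1.r1=2
thr0.r0=1 thr1.r0=0 thr1.r1=0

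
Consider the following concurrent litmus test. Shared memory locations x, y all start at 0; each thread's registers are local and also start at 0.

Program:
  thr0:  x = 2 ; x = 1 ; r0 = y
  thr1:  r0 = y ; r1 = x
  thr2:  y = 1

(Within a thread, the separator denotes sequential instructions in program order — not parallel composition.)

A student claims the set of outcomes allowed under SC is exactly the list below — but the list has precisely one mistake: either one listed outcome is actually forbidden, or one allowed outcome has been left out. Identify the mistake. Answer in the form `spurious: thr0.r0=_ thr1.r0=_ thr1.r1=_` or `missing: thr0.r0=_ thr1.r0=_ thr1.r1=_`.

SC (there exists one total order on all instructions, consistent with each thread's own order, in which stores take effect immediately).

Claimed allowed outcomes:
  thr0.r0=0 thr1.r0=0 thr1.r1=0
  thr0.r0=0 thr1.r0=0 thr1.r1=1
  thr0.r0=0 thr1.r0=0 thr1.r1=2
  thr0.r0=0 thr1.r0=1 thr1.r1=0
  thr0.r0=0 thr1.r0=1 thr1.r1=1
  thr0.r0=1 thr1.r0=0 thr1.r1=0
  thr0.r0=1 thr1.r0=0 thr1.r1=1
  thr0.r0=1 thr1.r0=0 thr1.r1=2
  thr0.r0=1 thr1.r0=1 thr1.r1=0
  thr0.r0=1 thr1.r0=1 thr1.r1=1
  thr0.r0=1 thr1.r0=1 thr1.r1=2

outcome vector order: (thr0.r0,thr1.r0,thr1.r1)
under SC → (0,0,0), (0,0,1), (0,0,2), (0,1,1), (1,0,0), (1,0,1), (1,0,2), (1,1,0), (1,1,1), (1,1,2)
claimed∖SC = {(0,1,0)}

spurious: thr0.r0=0 thr1.r0=1 thr1.r1=0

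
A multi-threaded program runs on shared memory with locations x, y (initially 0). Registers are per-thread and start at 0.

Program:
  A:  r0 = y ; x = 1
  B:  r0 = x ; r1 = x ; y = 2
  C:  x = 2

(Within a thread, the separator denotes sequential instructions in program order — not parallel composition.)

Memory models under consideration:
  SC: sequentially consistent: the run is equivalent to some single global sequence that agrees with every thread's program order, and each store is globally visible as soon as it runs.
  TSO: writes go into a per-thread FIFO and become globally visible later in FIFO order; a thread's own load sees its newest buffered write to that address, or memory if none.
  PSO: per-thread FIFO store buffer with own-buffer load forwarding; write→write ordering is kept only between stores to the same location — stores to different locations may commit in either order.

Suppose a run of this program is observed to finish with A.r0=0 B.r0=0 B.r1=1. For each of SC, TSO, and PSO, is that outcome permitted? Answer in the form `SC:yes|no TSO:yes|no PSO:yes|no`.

outcome vector order: (A.r0,B.r0,B.r1)
SC (10): 0/0/0, 0/0/1, 0/0/2, 0/1/1, 0/1/2, 0/2/1, 0/2/2, 2/0/0, 2/0/2, 2/2/2
TSO (10): 0/0/0, 0/0/1, 0/0/2, 0/1/1, 0/1/2, 0/2/1, 0/2/2, 2/0/0, 2/0/2, 2/2/2
PSO (10): 0/0/0, 0/0/1, 0/0/2, 0/1/1, 0/1/2, 0/2/1, 0/2/2, 2/0/0, 2/0/2, 2/2/2
target 0/0/1 ∈ {SC,TSO,PSO}

SC:yes TSO:yes PSO:yes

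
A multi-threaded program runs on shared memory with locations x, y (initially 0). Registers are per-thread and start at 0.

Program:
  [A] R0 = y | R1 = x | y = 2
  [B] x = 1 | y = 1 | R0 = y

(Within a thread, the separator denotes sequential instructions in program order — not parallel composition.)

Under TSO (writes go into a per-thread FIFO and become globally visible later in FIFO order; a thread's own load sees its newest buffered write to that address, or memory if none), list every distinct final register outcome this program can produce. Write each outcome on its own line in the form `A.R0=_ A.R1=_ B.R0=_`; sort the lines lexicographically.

outcome vector order: (A.R0,A.R1,B.R0)
|TSO outcomes| = 6

A.R0=0 A.R1=0 B.R0=1
A.R0=0 A.R1=0 B.R0=2
A.R0=0 A.R1=1 B.R0=1
A.R0=0 A.R1=1 B.R0=2
A.R0=1 A.R1=1 B.R0=1
A.R0=1 A.R1=1 B.R0=2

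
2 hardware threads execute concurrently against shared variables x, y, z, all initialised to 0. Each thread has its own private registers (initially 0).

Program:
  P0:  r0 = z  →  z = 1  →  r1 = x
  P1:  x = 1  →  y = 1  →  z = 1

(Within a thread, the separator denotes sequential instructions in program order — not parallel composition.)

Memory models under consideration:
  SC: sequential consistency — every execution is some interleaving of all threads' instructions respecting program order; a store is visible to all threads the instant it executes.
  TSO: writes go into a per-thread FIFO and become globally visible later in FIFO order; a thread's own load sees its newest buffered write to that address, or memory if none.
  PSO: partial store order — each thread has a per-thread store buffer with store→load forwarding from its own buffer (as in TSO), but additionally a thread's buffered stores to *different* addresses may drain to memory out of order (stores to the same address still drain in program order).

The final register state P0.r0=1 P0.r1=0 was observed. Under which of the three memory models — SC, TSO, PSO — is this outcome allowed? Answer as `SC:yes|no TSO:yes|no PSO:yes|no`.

SC:no TSO:no PSO:yes

outcome vector order: (P0.r0,P0.r1)
[SC] allowed = {(0,0) (0,1) (1,1)}
[TSO] allowed = {(0,0) (0,1) (1,1)}
[PSO] allowed = {(0,0) (0,1) (1,0) (1,1)}
target (1,0) ∈ {PSO}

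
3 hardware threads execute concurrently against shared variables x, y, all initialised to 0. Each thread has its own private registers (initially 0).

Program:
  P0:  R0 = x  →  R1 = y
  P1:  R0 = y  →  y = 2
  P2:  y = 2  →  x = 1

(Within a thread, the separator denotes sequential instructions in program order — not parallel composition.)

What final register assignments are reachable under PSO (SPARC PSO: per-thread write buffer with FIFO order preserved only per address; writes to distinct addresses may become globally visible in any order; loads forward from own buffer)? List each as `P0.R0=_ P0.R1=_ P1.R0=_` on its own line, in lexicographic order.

P0.R0=0 P0.R1=0 P1.R0=0
P0.R0=0 P0.R1=0 P1.R0=2
P0.R0=0 P0.R1=2 P1.R0=0
P0.R0=0 P0.R1=2 P1.R0=2
P0.R0=1 P0.R1=0 P1.R0=0
P0.R0=1 P0.R1=0 P1.R0=2
P0.R0=1 P0.R1=2 P1.R0=0
P0.R0=1 P0.R1=2 P1.R0=2

outcome vector order: (P0.R0,P0.R1,P1.R0)
|PSO outcomes| = 8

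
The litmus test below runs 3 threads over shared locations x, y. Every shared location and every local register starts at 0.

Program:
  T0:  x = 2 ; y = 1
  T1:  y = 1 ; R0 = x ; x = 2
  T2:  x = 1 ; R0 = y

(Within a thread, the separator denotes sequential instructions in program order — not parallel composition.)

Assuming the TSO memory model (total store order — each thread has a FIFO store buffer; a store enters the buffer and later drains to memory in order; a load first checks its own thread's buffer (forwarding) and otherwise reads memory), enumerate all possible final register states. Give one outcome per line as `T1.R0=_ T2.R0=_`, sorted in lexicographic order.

T1.R0=0 T2.R0=0
T1.R0=0 T2.R0=1
T1.R0=1 T2.R0=0
T1.R0=1 T2.R0=1
T1.R0=2 T2.R0=0
T1.R0=2 T2.R0=1

outcome vector order: (T1.R0,T2.R0)
|TSO outcomes| = 6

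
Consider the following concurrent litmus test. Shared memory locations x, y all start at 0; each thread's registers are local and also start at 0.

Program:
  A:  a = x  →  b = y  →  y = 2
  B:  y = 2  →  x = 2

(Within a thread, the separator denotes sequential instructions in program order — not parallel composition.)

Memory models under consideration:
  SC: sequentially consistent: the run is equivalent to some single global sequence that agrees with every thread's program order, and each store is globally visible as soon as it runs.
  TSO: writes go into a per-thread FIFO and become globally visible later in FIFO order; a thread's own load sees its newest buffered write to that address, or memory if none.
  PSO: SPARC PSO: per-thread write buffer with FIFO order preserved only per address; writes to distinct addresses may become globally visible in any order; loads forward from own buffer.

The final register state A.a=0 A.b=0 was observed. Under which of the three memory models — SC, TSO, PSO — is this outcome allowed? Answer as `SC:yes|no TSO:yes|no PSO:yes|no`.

SC:yes TSO:yes PSO:yes

outcome vector order: (A.a,A.b)
[SC] allowed = {<0 0> <0 2> <2 2>}
[TSO] allowed = {<0 0> <0 2> <2 2>}
[PSO] allowed = {<0 0> <0 2> <2 0> <2 2>}
target <0 0> ∈ {SC,TSO,PSO}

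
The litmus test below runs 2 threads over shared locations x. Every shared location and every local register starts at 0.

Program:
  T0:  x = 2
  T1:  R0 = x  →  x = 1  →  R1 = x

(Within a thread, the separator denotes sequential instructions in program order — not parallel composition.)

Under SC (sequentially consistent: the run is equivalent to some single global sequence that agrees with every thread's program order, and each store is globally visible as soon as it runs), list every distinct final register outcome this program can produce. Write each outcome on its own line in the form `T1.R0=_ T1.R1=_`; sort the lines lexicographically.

T1.R0=0 T1.R1=1
T1.R0=0 T1.R1=2
T1.R0=2 T1.R1=1

outcome vector order: (T1.R0,T1.R1)
|SC outcomes| = 3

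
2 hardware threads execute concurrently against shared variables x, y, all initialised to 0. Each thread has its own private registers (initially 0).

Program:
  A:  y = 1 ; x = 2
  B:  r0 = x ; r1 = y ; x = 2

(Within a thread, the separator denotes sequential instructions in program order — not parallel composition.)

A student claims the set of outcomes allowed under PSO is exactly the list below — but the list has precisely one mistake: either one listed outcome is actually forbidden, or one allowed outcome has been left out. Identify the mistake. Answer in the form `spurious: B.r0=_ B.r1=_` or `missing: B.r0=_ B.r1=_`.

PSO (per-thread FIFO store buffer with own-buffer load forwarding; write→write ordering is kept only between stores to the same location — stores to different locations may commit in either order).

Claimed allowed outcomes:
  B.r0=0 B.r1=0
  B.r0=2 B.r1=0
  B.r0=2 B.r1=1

missing: B.r0=0 B.r1=1

outcome vector order: (B.r0,B.r1)
PSO: 4 outcomes — {<0 0>; <0 1>; <2 0>; <2 1>}
PSO∖claimed = {<0 1>}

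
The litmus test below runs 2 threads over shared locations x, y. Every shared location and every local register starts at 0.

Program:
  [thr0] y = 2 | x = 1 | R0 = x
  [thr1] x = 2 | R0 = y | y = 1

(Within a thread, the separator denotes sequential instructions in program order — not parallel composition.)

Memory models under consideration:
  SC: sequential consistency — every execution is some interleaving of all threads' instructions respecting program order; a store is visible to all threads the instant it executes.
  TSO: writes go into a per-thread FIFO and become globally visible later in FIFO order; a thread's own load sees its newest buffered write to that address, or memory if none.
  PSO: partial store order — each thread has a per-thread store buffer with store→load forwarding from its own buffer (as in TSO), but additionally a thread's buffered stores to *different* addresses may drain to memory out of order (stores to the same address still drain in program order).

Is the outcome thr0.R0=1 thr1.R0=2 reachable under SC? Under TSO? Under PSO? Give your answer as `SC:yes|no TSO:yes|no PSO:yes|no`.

SC:yes TSO:yes PSO:yes

outcome vector order: (thr0.R0,thr1.R0)
SC (3): 1/0 1/2 2/2
TSO (4): 1/0 1/2 2/0 2/2
PSO (4): 1/0 1/2 2/0 2/2
target 1/2 ∈ {SC,TSO,PSO}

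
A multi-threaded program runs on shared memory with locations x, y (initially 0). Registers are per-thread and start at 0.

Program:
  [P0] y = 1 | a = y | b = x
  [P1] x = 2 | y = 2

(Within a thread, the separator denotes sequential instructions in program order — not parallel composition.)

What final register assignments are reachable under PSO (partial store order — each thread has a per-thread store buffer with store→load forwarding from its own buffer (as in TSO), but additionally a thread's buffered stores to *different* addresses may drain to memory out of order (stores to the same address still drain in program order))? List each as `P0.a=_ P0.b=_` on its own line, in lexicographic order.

outcome vector order: (P0.a,P0.b)
|PSO outcomes| = 4

P0.a=1 P0.b=0
P0.a=1 P0.b=2
P0.a=2 P0.b=0
P0.a=2 P0.b=2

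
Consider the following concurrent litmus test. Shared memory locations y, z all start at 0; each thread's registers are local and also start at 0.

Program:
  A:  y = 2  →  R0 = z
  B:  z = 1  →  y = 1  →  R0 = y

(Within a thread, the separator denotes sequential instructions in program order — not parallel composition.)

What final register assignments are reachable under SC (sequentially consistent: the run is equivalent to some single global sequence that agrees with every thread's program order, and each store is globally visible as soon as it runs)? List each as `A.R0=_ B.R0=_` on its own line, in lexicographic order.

outcome vector order: (A.R0,B.R0)
|SC outcomes| = 3

A.R0=0 B.R0=1
A.R0=1 B.R0=1
A.R0=1 B.R0=2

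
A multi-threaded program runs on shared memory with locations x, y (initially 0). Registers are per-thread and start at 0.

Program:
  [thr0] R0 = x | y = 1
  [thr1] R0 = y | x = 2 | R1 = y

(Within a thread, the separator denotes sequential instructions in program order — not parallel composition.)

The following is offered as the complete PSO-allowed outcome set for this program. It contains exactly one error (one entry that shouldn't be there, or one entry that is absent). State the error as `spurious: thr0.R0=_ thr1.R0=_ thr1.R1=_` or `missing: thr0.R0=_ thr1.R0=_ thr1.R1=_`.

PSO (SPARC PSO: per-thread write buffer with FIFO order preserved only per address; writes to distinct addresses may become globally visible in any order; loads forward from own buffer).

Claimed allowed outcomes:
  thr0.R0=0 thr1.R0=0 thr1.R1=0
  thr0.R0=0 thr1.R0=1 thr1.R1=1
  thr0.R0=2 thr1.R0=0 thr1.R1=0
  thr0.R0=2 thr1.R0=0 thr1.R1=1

outcome vector order: (thr0.R0,thr1.R0,thr1.R1)
PSO: 5 outcomes — {<0 0 0>, <0 0 1>, <0 1 1>, <2 0 0>, <2 0 1>}
PSO∖claimed = {<0 0 1>}

missing: thr0.R0=0 thr1.R0=0 thr1.R1=1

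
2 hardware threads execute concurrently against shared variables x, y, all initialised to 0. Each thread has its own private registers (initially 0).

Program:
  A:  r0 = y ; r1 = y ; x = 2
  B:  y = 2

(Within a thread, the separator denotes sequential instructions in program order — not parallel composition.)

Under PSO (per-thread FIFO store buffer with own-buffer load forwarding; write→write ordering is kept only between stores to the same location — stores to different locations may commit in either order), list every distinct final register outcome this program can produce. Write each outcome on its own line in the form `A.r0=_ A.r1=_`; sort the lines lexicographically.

outcome vector order: (A.r0,A.r1)
|PSO outcomes| = 3

A.r0=0 A.r1=0
A.r0=0 A.r1=2
A.r0=2 A.r1=2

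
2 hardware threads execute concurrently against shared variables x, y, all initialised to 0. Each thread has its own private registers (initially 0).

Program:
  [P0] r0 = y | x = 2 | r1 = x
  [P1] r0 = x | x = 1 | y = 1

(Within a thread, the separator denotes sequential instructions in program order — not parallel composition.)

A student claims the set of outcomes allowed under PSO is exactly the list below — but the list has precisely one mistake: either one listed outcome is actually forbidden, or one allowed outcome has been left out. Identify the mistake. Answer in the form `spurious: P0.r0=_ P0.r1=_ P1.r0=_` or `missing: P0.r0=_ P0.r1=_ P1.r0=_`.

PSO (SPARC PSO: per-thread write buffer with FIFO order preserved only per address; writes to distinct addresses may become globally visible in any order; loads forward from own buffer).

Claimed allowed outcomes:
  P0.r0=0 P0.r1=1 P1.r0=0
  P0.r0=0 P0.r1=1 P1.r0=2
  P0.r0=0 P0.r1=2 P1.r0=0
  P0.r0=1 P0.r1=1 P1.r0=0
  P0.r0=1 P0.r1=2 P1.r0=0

outcome vector order: (P0.r0,P0.r1,P1.r0)
PSO: 6 outcomes — {(0,1,0), (0,1,2), (0,2,0), (0,2,2), (1,1,0), (1,2,0)}
PSO∖claimed = {(0,2,2)}

missing: P0.r0=0 P0.r1=2 P1.r0=2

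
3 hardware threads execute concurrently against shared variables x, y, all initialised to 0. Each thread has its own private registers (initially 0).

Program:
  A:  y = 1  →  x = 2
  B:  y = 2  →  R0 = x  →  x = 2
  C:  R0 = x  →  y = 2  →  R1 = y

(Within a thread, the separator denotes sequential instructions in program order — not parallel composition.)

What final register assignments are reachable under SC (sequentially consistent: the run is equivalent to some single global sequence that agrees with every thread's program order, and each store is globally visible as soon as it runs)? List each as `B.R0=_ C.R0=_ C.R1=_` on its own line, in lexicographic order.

outcome vector order: (B.R0,C.R0,C.R1)
|SC outcomes| = 7

B.R0=0 C.R0=0 C.R1=1
B.R0=0 C.R0=0 C.R1=2
B.R0=0 C.R0=2 C.R1=1
B.R0=0 C.R0=2 C.R1=2
B.R0=2 C.R0=0 C.R1=1
B.R0=2 C.R0=0 C.R1=2
B.R0=2 C.R0=2 C.R1=2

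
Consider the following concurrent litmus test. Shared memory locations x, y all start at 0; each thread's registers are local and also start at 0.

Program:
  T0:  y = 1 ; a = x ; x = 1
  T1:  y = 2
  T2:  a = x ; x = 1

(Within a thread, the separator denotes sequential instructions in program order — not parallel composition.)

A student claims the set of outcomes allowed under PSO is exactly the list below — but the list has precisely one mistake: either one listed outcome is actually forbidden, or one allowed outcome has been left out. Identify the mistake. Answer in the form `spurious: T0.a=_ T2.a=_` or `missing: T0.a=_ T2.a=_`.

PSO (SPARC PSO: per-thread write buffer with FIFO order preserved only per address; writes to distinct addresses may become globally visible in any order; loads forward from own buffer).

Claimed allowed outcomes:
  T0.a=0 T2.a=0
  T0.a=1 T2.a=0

missing: T0.a=0 T2.a=1

outcome vector order: (T0.a,T2.a)
PSO (3): 0/0; 0/1; 1/0
PSO∖claimed = {0/1}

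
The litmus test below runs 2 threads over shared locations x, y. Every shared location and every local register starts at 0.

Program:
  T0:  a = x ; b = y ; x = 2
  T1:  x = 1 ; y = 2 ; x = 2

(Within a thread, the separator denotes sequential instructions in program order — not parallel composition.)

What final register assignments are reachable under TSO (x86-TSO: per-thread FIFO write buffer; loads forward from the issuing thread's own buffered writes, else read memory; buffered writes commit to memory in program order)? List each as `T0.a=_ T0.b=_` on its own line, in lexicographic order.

outcome vector order: (T0.a,T0.b)
|TSO outcomes| = 5

T0.a=0 T0.b=0
T0.a=0 T0.b=2
T0.a=1 T0.b=0
T0.a=1 T0.b=2
T0.a=2 T0.b=2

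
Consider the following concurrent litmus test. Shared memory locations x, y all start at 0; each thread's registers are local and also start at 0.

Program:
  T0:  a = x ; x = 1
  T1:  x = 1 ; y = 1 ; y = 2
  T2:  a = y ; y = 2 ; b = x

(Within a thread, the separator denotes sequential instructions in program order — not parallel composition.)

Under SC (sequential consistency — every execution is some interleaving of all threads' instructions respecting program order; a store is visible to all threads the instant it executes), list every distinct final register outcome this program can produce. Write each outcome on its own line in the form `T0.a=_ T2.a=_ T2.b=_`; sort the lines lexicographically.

T0.a=0 T2.a=0 T2.b=0
T0.a=0 T2.a=0 T2.b=1
T0.a=0 T2.a=1 T2.b=1
T0.a=0 T2.a=2 T2.b=1
T0.a=1 T2.a=0 T2.b=0
T0.a=1 T2.a=0 T2.b=1
T0.a=1 T2.a=1 T2.b=1
T0.a=1 T2.a=2 T2.b=1

outcome vector order: (T0.a,T2.a,T2.b)
|SC outcomes| = 8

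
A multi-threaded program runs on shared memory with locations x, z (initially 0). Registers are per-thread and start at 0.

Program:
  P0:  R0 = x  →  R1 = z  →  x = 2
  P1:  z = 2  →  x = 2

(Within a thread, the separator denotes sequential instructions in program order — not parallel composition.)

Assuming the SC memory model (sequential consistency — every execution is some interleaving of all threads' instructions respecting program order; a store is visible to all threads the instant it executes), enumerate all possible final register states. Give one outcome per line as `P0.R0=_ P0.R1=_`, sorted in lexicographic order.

P0.R0=0 P0.R1=0
P0.R0=0 P0.R1=2
P0.R0=2 P0.R1=2

outcome vector order: (P0.R0,P0.R1)
|SC outcomes| = 3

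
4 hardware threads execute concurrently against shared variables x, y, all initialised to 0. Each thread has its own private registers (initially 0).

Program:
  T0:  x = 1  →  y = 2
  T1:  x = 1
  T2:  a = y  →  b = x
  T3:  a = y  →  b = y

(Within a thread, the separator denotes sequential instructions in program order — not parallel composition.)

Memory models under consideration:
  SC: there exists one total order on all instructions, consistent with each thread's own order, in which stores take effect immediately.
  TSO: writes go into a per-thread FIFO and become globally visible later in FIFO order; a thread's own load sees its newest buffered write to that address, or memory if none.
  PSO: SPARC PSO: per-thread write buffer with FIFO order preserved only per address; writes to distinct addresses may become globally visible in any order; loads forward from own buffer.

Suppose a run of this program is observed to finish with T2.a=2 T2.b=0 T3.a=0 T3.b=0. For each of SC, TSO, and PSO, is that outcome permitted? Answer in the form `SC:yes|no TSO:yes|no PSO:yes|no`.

outcome vector order: (T2.a,T2.b,T3.a,T3.b)
SC (9): 0/0/0/0, 0/0/0/2, 0/0/2/2, 0/1/0/0, 0/1/0/2, 0/1/2/2, 2/1/0/0, 2/1/0/2, 2/1/2/2
TSO (9): 0/0/0/0, 0/0/0/2, 0/0/2/2, 0/1/0/0, 0/1/0/2, 0/1/2/2, 2/1/0/0, 2/1/0/2, 2/1/2/2
PSO (12): 0/0/0/0, 0/0/0/2, 0/0/2/2, 0/1/0/0, 0/1/0/2, 0/1/2/2, 2/0/0/0, 2/0/0/2, 2/0/2/2, 2/1/0/0, 2/1/0/2, 2/1/2/2
target 2/0/0/0 ∈ {PSO}

SC:no TSO:no PSO:yes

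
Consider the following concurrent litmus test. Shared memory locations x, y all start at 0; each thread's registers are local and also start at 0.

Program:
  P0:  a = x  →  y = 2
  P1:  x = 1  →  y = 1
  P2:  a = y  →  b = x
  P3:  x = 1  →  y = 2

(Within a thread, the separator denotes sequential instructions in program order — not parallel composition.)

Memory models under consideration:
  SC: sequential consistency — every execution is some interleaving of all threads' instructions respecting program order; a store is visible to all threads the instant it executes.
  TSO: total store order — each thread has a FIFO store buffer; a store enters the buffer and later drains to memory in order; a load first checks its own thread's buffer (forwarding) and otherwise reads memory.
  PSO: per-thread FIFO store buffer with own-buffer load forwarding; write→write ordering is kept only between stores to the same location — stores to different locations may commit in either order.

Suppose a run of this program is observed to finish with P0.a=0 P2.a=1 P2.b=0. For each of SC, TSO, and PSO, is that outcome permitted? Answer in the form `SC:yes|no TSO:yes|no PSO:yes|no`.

outcome vector order: (P0.a,P2.a,P2.b)
SC: 9 outcomes — {<0 0 0>, <0 0 1>, <0 1 1>, <0 2 0>, <0 2 1>, <1 0 0>, <1 0 1>, <1 1 1>, <1 2 1>}
TSO: 9 outcomes — {<0 0 0>, <0 0 1>, <0 1 1>, <0 2 0>, <0 2 1>, <1 0 0>, <1 0 1>, <1 1 1>, <1 2 1>}
PSO: 12 outcomes — {<0 0 0>, <0 0 1>, <0 1 0>, <0 1 1>, <0 2 0>, <0 2 1>, <1 0 0>, <1 0 1>, <1 1 0>, <1 1 1>, <1 2 0>, <1 2 1>}
target <0 1 0> ∈ {PSO}

SC:no TSO:no PSO:yes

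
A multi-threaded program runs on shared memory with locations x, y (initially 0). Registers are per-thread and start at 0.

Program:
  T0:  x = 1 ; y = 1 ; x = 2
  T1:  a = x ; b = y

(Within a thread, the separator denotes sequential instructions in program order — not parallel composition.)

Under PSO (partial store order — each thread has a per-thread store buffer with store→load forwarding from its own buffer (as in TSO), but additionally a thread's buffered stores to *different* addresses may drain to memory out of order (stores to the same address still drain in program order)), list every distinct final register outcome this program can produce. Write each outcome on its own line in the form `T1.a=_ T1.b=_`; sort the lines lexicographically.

T1.a=0 T1.b=0
T1.a=0 T1.b=1
T1.a=1 T1.b=0
T1.a=1 T1.b=1
T1.a=2 T1.b=0
T1.a=2 T1.b=1

outcome vector order: (T1.a,T1.b)
|PSO outcomes| = 6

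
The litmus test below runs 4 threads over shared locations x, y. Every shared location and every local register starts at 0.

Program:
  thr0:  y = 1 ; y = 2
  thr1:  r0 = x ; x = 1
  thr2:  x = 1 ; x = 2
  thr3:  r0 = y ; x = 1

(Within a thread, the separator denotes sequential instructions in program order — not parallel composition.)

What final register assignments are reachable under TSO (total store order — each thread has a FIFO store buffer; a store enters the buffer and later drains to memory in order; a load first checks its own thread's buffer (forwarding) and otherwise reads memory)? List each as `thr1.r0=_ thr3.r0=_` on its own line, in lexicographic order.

outcome vector order: (thr1.r0,thr3.r0)
|TSO outcomes| = 9

thr1.r0=0 thr3.r0=0
thr1.r0=0 thr3.r0=1
thr1.r0=0 thr3.r0=2
thr1.r0=1 thr3.r0=0
thr1.r0=1 thr3.r0=1
thr1.r0=1 thr3.r0=2
thr1.r0=2 thr3.r0=0
thr1.r0=2 thr3.r0=1
thr1.r0=2 thr3.r0=2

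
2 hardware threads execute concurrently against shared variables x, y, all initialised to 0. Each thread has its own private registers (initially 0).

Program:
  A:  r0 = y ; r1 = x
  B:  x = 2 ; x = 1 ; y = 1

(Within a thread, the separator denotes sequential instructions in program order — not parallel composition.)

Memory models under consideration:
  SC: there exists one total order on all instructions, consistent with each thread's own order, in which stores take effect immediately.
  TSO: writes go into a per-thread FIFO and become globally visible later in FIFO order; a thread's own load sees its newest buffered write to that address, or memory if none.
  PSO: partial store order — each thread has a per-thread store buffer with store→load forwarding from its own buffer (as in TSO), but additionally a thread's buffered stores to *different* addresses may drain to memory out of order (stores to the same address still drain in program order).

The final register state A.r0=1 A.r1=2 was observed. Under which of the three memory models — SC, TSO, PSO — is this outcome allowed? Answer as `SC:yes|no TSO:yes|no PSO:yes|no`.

outcome vector order: (A.r0,A.r1)
SC (4): (0,0) (0,1) (0,2) (1,1)
TSO (4): (0,0) (0,1) (0,2) (1,1)
PSO (6): (0,0) (0,1) (0,2) (1,0) (1,1) (1,2)
target (1,2) ∈ {PSO}

SC:no TSO:no PSO:yes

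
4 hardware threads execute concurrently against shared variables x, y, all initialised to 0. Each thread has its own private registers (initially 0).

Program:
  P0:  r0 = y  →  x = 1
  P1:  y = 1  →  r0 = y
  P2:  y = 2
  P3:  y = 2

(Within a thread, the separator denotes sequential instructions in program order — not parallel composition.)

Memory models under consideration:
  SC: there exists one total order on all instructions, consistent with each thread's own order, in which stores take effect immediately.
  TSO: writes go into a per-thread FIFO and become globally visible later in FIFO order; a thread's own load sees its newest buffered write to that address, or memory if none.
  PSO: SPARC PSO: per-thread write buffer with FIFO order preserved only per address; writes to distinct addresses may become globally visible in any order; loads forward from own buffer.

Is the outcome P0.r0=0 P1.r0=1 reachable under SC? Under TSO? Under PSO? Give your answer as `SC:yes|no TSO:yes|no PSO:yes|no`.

SC:yes TSO:yes PSO:yes

outcome vector order: (P0.r0,P1.r0)
under SC → <0 1> <0 2> <1 1> <1 2> <2 1> <2 2>
under TSO → <0 1> <0 2> <1 1> <1 2> <2 1> <2 2>
under PSO → <0 1> <0 2> <1 1> <1 2> <2 1> <2 2>
target <0 1> ∈ {SC,TSO,PSO}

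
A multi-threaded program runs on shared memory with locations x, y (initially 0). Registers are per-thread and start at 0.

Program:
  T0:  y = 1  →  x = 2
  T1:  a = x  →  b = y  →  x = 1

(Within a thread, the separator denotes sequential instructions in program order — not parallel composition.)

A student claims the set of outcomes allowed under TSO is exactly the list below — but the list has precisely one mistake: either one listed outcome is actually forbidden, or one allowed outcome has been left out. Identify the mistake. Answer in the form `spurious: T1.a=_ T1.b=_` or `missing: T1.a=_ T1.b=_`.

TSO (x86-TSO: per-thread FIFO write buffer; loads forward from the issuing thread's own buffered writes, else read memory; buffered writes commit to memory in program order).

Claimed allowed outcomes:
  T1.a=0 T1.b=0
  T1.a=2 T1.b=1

missing: T1.a=0 T1.b=1

outcome vector order: (T1.a,T1.b)
under TSO → <0 0>, <0 1>, <2 1>
TSO∖claimed = {<0 1>}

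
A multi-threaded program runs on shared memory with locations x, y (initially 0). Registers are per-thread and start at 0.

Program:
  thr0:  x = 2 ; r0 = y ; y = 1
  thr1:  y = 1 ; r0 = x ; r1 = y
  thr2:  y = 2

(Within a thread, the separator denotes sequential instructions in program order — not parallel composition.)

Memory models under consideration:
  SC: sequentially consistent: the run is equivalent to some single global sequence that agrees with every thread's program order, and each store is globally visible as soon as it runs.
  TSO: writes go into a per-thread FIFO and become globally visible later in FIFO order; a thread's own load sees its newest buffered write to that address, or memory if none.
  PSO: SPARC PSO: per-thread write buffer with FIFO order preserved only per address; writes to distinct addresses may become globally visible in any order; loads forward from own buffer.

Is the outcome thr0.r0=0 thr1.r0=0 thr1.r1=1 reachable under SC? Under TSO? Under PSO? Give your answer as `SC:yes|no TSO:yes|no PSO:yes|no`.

SC:no TSO:yes PSO:yes

outcome vector order: (thr0.r0,thr1.r0,thr1.r1)
under SC → <0 2 1>, <0 2 2>, <1 0 1>, <1 0 2>, <1 2 1>, <1 2 2>, <2 0 1>, <2 0 2>, <2 2 1>, <2 2 2>
under TSO → <0 0 1>, <0 0 2>, <0 2 1>, <0 2 2>, <1 0 1>, <1 0 2>, <1 2 1>, <1 2 2>, <2 0 1>, <2 0 2>, <2 2 1>, <2 2 2>
under PSO → <0 0 1>, <0 0 2>, <0 2 1>, <0 2 2>, <1 0 1>, <1 0 2>, <1 2 1>, <1 2 2>, <2 0 1>, <2 0 2>, <2 2 1>, <2 2 2>
target <0 0 1> ∈ {TSO,PSO}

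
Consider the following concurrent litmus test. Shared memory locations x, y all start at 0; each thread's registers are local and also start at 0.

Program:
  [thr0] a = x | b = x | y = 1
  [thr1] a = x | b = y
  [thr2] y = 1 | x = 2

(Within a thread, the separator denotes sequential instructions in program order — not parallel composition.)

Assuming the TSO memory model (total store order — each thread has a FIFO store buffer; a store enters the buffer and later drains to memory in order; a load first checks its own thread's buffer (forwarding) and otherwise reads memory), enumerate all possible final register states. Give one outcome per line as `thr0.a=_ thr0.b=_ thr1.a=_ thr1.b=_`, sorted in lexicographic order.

outcome vector order: (thr0.a,thr0.b,thr1.a,thr1.b)
|TSO outcomes| = 9

thr0.a=0 thr0.b=0 thr1.a=0 thr1.b=0
thr0.a=0 thr0.b=0 thr1.a=0 thr1.b=1
thr0.a=0 thr0.b=0 thr1.a=2 thr1.b=1
thr0.a=0 thr0.b=2 thr1.a=0 thr1.b=0
thr0.a=0 thr0.b=2 thr1.a=0 thr1.b=1
thr0.a=0 thr0.b=2 thr1.a=2 thr1.b=1
thr0.a=2 thr0.b=2 thr1.a=0 thr1.b=0
thr0.a=2 thr0.b=2 thr1.a=0 thr1.b=1
thr0.a=2 thr0.b=2 thr1.a=2 thr1.b=1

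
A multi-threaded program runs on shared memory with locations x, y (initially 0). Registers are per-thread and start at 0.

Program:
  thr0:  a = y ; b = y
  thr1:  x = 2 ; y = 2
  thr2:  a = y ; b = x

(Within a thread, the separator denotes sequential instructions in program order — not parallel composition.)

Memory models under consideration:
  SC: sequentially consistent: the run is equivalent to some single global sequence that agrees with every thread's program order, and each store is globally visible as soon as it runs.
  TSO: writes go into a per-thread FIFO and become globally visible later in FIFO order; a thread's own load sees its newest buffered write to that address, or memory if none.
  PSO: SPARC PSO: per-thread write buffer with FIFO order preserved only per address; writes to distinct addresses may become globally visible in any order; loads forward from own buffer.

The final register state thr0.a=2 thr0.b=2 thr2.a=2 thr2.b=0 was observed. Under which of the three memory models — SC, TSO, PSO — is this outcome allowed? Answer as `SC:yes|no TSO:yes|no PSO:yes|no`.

outcome vector order: (thr0.a,thr0.b,thr2.a,thr2.b)
under SC → (0,0,0,0) (0,0,0,2) (0,0,2,2) (0,2,0,0) (0,2,0,2) (0,2,2,2) (2,2,0,0) (2,2,0,2) (2,2,2,2)
under TSO → (0,0,0,0) (0,0,0,2) (0,0,2,2) (0,2,0,0) (0,2,0,2) (0,2,2,2) (2,2,0,0) (2,2,0,2) (2,2,2,2)
under PSO → (0,0,0,0) (0,0,0,2) (0,0,2,0) (0,0,2,2) (0,2,0,0) (0,2,0,2) (0,2,2,0) (0,2,2,2) (2,2,0,0) (2,2,0,2) (2,2,2,0) (2,2,2,2)
target (2,2,2,0) ∈ {PSO}

SC:no TSO:no PSO:yes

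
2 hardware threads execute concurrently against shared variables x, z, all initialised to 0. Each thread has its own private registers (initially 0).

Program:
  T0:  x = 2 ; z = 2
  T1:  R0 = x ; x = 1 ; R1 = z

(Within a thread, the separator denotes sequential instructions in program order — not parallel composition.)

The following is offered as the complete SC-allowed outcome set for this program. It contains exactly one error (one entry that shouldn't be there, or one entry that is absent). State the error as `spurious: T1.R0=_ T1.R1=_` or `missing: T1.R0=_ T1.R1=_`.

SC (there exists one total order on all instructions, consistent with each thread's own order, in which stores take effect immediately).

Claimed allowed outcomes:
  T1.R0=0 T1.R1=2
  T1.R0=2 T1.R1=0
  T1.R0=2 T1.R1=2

outcome vector order: (T1.R0,T1.R1)
SC (4): 00, 02, 20, 22
SC∖claimed = {00}

missing: T1.R0=0 T1.R1=0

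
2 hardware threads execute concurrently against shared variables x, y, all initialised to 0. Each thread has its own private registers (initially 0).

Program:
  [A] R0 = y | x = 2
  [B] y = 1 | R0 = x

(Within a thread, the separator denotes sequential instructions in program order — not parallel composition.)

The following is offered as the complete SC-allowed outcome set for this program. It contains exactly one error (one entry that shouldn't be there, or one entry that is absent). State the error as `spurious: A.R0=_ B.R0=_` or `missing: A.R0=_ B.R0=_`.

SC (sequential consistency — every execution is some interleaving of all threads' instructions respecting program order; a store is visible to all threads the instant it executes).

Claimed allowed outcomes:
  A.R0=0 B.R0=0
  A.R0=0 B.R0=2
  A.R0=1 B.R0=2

outcome vector order: (A.R0,B.R0)
SC (4): 00, 02, 10, 12
SC∖claimed = {10}

missing: A.R0=1 B.R0=0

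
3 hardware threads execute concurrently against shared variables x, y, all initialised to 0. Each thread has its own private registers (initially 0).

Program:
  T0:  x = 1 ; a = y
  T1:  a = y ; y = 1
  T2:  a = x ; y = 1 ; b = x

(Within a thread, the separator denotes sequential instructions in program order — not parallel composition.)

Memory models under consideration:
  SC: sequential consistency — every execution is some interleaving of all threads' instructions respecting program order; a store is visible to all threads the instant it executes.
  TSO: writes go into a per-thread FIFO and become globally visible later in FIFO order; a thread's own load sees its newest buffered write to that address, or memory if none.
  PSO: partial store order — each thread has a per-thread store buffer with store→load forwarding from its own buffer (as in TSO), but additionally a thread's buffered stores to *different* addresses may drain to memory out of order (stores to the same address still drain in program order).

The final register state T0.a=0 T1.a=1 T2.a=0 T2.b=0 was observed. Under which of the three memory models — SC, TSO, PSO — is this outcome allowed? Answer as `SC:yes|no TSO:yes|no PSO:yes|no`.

outcome vector order: (T0.a,T1.a,T2.a,T2.b)
[SC] allowed = {(0,0,0,1) (0,0,1,1) (0,1,0,1) (0,1,1,1) (1,0,0,0) (1,0,0,1) (1,0,1,1) (1,1,0,0) (1,1,0,1) (1,1,1,1)}
[TSO] allowed = {(0,0,0,0) (0,0,0,1) (0,0,1,1) (0,1,0,0) (0,1,0,1) (0,1,1,1) (1,0,0,0) (1,0,0,1) (1,0,1,1) (1,1,0,0) (1,1,0,1) (1,1,1,1)}
[PSO] allowed = {(0,0,0,0) (0,0,0,1) (0,0,1,1) (0,1,0,0) (0,1,0,1) (0,1,1,1) (1,0,0,0) (1,0,0,1) (1,0,1,1) (1,1,0,0) (1,1,0,1) (1,1,1,1)}
target (0,1,0,0) ∈ {TSO,PSO}

SC:no TSO:yes PSO:yes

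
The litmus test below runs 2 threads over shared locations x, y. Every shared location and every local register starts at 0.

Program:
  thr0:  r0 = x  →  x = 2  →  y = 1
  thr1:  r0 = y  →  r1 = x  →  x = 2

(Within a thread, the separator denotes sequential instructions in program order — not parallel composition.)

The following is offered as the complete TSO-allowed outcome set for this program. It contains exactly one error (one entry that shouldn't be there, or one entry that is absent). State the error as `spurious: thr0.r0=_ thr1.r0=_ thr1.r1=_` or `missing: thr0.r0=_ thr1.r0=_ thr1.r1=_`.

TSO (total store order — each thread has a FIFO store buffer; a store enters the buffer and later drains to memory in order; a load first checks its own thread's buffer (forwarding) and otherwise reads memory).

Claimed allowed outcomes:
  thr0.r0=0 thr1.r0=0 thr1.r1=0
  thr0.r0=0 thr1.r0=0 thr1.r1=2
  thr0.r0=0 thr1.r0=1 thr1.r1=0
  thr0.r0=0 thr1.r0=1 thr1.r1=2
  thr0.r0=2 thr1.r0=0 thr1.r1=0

spurious: thr0.r0=0 thr1.r0=1 thr1.r1=0

outcome vector order: (thr0.r0,thr1.r0,thr1.r1)
under TSO → (0,0,0), (0,0,2), (0,1,2), (2,0,0)
claimed∖TSO = {(0,1,0)}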